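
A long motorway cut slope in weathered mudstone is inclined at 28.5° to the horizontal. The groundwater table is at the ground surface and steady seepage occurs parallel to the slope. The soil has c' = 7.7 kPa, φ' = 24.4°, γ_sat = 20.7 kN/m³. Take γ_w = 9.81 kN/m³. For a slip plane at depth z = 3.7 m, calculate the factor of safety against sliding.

With seepage parallel to the slope and the water table at the surface, the effective normal stress on the slip plane uses the buoyant unit weight γ' = γ_sat − γ_w while the driving shear stress uses γ_sat:
FS = [c' + γ' z cos²β tanφ'] / [γ_sat z sinβ cosβ]
γ' = 20.7 − 9.81 = 10.89 kN/m³
Numerator = 7.7 + 10.89·3.7·cos²28.5°·tan24.4° = 7.7 + 10.89·3.7·0.7723·0.4536 = 21.816 kPa
Denominator = 20.7·3.7·sin28.5°·cos28.5° = 20.7·3.7·0.4772·0.8788 = 32.117 kPa
FS = 21.816 / 32.117 = 0.679

FS = 0.68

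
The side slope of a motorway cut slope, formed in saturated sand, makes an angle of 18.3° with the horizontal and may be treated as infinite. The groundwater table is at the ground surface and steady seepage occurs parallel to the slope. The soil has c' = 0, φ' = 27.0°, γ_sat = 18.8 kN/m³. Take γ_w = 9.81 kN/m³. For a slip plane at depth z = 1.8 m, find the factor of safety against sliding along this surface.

FS = 0.74

With seepage parallel to the slope and the water table at the surface, the effective normal stress on the slip plane uses the buoyant unit weight γ' = γ_sat − γ_w while the driving shear stress uses γ_sat:
FS = [c' + γ' z cos²β tanφ'] / [γ_sat z sinβ cosβ]
(For c' = 0 this reduces to FS = (γ'/γ_sat)·tanφ'/tanβ.)
γ' = 18.8 − 9.81 = 8.99 kN/m³
Numerator = 0.0 + 8.99·1.8·cos²18.3°·tan27.0° = 0.0 + 8.99·1.8·0.9014·0.5095 = 7.432 kPa
Denominator = 18.8·1.8·sin18.3°·cos18.3° = 18.8·1.8·0.3140·0.9494 = 10.088 kPa
FS = 7.432 / 10.088 = 0.737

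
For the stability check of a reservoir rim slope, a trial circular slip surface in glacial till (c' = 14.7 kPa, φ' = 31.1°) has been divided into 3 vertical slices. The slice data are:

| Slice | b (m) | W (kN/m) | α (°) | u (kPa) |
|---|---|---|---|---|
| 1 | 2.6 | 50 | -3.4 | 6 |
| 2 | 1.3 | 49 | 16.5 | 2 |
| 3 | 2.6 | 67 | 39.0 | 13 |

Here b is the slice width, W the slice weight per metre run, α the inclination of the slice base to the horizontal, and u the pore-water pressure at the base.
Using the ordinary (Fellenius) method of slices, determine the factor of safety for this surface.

Ordinary method of slices: FS = Σ[c'·Δl_i + (W_i cosα_i − u_i·Δl_i)·tanφ'] / Σ W_i sinα_i, with Δl_i = b_i / cosα_i.
Slice 1: Δl = 2.6/cos(-3.4°) = 2.605 m; N'_1 = 50·cos(-3.4°) − 6·2.605 = 34.3; c'Δl = 38.29; W sinα = -3.0
Slice 2: Δl = 1.3/cos16.5° = 1.356 m; N'_2 = 49·cos16.5° − 2·1.356 = 44.3; c'Δl = 19.93; W sinα = 13.9
Slice 3: Δl = 2.6/cos39.0° = 3.346 m; N'_3 = 67·cos39.0° − 13·3.346 = 8.6; c'Δl = 49.18; W sinα = 42.2
Σc'Δl = 107.4 kN/m; ΣN' = 87.1 kN/m; ΣW sinα = 53.1 kN/m
Resisting = 107.4 + 87.1·tan31.1° = 107.4 + 52.6 = 160.0 kN/m
FS = 160.0 / 53.1 = 3.012

FS = 3.01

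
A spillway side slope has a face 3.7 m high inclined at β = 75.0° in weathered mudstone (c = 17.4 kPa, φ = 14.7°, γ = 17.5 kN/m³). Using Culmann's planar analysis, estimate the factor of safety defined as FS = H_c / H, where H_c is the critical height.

H_c = (4c/γ) · sinβ cosφ / [1 − cos(β − φ)]
    = (4·17.4/17.5) · sin75.0°·cos14.7° / [1 − cos60.3°]
    = 3.977 · 0.9343 / 0.5045 = 7.36 m
FS = H_c / H = 7.36 / 3.7 = 1.991

FS = 1.99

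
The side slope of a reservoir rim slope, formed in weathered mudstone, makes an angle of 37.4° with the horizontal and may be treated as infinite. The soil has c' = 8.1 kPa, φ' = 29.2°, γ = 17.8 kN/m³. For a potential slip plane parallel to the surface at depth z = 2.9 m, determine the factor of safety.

For an infinite slope with a slip plane parallel to the surface (no pore pressure): FS = [c' + γz cos²β tanφ'] / [γz sinβ cosβ].
γz = 17.8·2.9 = 51.62 kN/m²
Numerator = 8.1 + 51.62·cos²37.4°·tan29.2° = 8.1 + 51.62·0.6311·0.5589 = 26.307 kPa
Denominator = 51.62·sin37.4°·cos37.4° = 51.62·0.6074·0.7944 = 24.907 kPa
FS = 26.307 / 24.907 = 1.056

FS = 1.06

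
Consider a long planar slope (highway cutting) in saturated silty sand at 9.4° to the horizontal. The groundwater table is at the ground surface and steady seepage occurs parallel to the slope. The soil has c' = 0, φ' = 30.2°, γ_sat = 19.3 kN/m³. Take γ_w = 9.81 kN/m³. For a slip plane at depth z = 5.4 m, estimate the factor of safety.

With seepage parallel to the slope and the water table at the surface, the effective normal stress on the slip plane uses the buoyant unit weight γ' = γ_sat − γ_w while the driving shear stress uses γ_sat:
FS = [c' + γ' z cos²β tanφ'] / [γ_sat z sinβ cosβ]
(For c' = 0 this reduces to FS = (γ'/γ_sat)·tanφ'/tanβ.)
γ' = 19.3 − 9.81 = 9.49 kN/m³
Numerator = 0.0 + 9.49·5.4·cos²9.4°·tan30.2° = 0.0 + 9.49·5.4·0.9733·0.5820 = 29.030 kPa
Denominator = 19.3·5.4·sin9.4°·cos9.4° = 19.3·5.4·0.1633·0.9866 = 16.793 kPa
FS = 29.030 / 16.793 = 1.729

FS = 1.73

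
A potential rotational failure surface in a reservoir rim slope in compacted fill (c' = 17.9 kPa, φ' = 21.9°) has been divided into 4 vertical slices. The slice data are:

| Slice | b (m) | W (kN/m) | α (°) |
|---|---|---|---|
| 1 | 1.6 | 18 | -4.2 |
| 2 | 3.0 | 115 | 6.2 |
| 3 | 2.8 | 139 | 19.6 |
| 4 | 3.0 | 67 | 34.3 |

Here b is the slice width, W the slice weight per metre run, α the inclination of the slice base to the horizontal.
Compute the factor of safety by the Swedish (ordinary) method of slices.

Ordinary method of slices: FS = Σ[c'·Δl_i + (W_i cosα_i)·tanφ'] / Σ W_i sinα_i, with Δl_i = b_i / cosα_i.
Slice 1: Δl = 1.6/cos(-4.2°) = 1.604 m; N'_1 = 18·cos(-4.2°) = 18.0; c'Δl = 28.72; W sinα = -1.3
Slice 2: Δl = 3.0/cos6.2° = 3.018 m; N'_2 = 115·cos6.2° = 114.3; c'Δl = 54.02; W sinα = 12.4
Slice 3: Δl = 2.8/cos19.6° = 2.972 m; N'_3 = 139·cos19.6° = 130.9; c'Δl = 53.20; W sinα = 46.6
Slice 4: Δl = 3.0/cos34.3° = 3.632 m; N'_4 = 67·cos34.3° = 55.3; c'Δl = 65.00; W sinα = 37.8
Σc'Δl = 200.9 kN/m; ΣN' = 318.6 kN/m; ΣW sinα = 95.5 kN/m
Resisting = 200.9 + 318.6·tan21.9° = 200.9 + 128.1 = 329.0 kN/m
FS = 329.0 / 95.5 = 3.446

FS = 3.45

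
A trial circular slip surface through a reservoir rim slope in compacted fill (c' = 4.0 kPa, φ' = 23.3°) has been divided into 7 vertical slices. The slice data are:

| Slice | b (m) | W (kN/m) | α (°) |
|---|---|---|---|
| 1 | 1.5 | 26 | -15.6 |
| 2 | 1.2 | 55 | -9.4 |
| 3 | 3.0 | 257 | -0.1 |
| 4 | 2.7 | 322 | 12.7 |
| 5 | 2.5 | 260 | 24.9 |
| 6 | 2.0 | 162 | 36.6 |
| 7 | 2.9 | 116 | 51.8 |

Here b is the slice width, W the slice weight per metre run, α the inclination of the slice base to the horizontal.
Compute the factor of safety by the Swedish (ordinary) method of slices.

Ordinary method of slices: FS = Σ[c'·Δl_i + (W_i cosα_i)·tanφ'] / Σ W_i sinα_i, with Δl_i = b_i / cosα_i.
Slice 1: Δl = 1.5/cos(-15.6°) = 1.557 m; N'_1 = 26·cos(-15.6°) = 25.0; c'Δl = 6.23; W sinα = -7.0
Slice 2: Δl = 1.2/cos(-9.4°) = 1.216 m; N'_2 = 55·cos(-9.4°) = 54.3; c'Δl = 4.87; W sinα = -9.0
Slice 3: Δl = 3.0/cos(-0.1°) = 3.000 m; N'_3 = 257·cos(-0.1°) = 257.0; c'Δl = 12.00; W sinα = -0.4
Slice 4: Δl = 2.7/cos12.7° = 2.768 m; N'_4 = 322·cos12.7° = 314.1; c'Δl = 11.07; W sinα = 70.8
Slice 5: Δl = 2.5/cos24.9° = 2.756 m; N'_5 = 260·cos24.9° = 235.8; c'Δl = 11.02; W sinα = 109.5
Slice 6: Δl = 2.0/cos36.6° = 2.491 m; N'_6 = 162·cos36.6° = 130.1; c'Δl = 9.96; W sinα = 96.6
Slice 7: Δl = 2.9/cos51.8° = 4.689 m; N'_7 = 116·cos51.8° = 71.7; c'Δl = 18.76; W sinα = 91.2
Σc'Δl = 73.9 kN/m; ΣN' = 1088.0 kN/m; ΣW sinα = 351.6 kN/m
Resisting = 73.9 + 1088.0·tan23.3° = 73.9 + 468.6 = 542.5 kN/m
FS = 542.5 / 351.6 = 1.543

FS = 1.54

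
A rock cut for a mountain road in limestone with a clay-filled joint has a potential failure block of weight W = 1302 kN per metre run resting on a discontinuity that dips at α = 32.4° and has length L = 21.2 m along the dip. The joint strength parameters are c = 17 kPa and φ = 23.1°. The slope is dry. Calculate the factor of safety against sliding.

FS = 1.19

Resolving the block weight along and normal to the plane and applying the Mohr–Coulomb strength on the joint:
N' = W cosα = 1302·cos32.4° = 1099.3 kN/m
Driving force T = W sinα = 1302·sin32.4° = 697.6 kN/m
Resisting force R = c·L + N'·tanφ = 17·21.2 + 1099.3·tan23.1° = 360.4 + 468.9 = 829.3 kN/m
FS = R / T = 829.3 / 697.6 = 1.189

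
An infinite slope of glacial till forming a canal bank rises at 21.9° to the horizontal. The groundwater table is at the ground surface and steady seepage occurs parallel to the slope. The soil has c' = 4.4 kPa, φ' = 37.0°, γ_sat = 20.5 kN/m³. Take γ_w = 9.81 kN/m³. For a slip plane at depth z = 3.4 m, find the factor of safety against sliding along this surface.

With seepage parallel to the slope and the water table at the surface, the effective normal stress on the slip plane uses the buoyant unit weight γ' = γ_sat − γ_w while the driving shear stress uses γ_sat:
FS = [c' + γ' z cos²β tanφ'] / [γ_sat z sinβ cosβ]
γ' = 20.5 − 9.81 = 10.69 kN/m³
Numerator = 4.4 + 10.69·3.4·cos²21.9°·tan37.0° = 4.4 + 10.69·3.4·0.8609·0.7536 = 27.978 kPa
Denominator = 20.5·3.4·sin21.9°·cos21.9° = 20.5·3.4·0.3730·0.9278 = 24.121 kPa
FS = 27.978 / 24.121 = 1.160

FS = 1.16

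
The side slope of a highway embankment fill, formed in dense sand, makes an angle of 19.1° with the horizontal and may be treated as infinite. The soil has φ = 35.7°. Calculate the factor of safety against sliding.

For a dry cohesionless infinite slope the factor of safety is FS = tanφ / tanβ.
FS = tan35.7° / tan19.1° = 0.7186 / 0.3463 = 2.075

FS = 2.08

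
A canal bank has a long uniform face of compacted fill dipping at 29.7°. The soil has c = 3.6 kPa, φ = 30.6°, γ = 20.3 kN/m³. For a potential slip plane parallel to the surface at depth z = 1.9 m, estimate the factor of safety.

FS = 1.25

For an infinite slope with a slip plane parallel to the surface (no pore pressure): FS = [c + γz cos²β tanφ] / [γz sinβ cosβ].
γz = 20.3·1.9 = 38.57 kN/m²
Numerator = 3.6 + 38.57·cos²29.7°·tan30.6° = 3.6 + 38.57·0.7545·0.5914 = 20.811 kPa
Denominator = 38.57·sin29.7°·cos29.7° = 38.57·0.4955·0.8686 = 16.599 kPa
FS = 20.811 / 16.599 = 1.254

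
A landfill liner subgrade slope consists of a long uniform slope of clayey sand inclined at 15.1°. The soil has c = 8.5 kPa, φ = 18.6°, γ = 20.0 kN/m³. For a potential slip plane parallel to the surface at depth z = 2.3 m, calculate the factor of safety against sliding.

FS = 1.98

For an infinite slope with a slip plane parallel to the surface (no pore pressure): FS = [c + γz cos²β tanφ] / [γz sinβ cosβ].
γz = 20.0·2.3 = 46.00 kN/m²
Numerator = 8.5 + 46.00·cos²15.1°·tan18.6° = 8.5 + 46.00·0.9321·0.3365 = 22.930 kPa
Denominator = 46.00·sin15.1°·cos15.1° = 46.00·0.2605·0.9655 = 11.569 kPa
FS = 22.930 / 11.569 = 1.982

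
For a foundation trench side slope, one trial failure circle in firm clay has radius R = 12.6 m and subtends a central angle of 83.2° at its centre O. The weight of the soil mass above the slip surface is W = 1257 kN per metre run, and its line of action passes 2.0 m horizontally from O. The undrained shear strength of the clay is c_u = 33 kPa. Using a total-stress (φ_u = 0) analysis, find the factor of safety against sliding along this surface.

FS = 3.03

Taking moments about the centre O, the resisting moment is provided by the undrained shear strength acting along the arc:
Arc length L_a = R·θ = 12.6·(83.2°·π/180) = 12.6·1.4521 = 18.30 m
M_R = c_u·L_a·R = 33·18.30·12.6 = 7607.7 kN·m/m
M_D = W·d = 1257·2.0 = 2514.0 kN·m/m
FS = M_R / M_D = 7607.7 / 2514.0 = 3.026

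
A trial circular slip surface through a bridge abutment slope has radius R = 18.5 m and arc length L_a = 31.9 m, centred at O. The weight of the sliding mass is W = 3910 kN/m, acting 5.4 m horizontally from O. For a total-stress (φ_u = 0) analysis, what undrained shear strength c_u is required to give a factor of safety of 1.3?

c_u = 46.5 kPa

FS = c_u·L_a·R / (W·d), so c_u = FS·W·d / (L_a·R).
c_u = 1.3·3910·5.4 / (31.90·18.5) = 27448.2 / 590.15 = 46.51 kPa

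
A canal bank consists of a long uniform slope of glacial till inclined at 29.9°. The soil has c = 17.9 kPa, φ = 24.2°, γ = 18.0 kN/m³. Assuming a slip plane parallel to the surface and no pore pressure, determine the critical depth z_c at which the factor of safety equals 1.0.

Setting FS = 1.00 in FS = [c + γz cos²β tanφ] / [γz sinβ cosβ] and solving for z:
z = c / [γ cosβ (FS·sinβ − cosβ·tanφ)]
  = 17.9 / [18.0·cos29.9°·(1.00·sin29.9° − cos29.9°·tan24.2°)]
  = 17.9 / [18.0·0.8669·(1.00·0.4985 − 0.8669·0.4494)]
  = 17.9 / 1.6991 = 10.535 m

z_c = 10.53 m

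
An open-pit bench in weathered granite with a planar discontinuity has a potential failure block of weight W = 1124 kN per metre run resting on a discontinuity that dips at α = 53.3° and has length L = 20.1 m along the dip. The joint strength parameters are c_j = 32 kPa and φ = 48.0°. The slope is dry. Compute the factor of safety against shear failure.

FS = 1.54

Resolving the block weight along and normal to the plane and applying the Mohr–Coulomb strength on the joint:
N' = W cosα = 1124·cos53.3° = 671.7 kN/m
Driving force T = W sinα = 1124·sin53.3° = 901.2 kN/m
Resisting force R = c_j·L + N'·tanφ = 32·20.1 + 671.7·tan48.0° = 643.2 + 746.0 = 1389.2 kN/m
FS = R / T = 1389.2 / 901.2 = 1.542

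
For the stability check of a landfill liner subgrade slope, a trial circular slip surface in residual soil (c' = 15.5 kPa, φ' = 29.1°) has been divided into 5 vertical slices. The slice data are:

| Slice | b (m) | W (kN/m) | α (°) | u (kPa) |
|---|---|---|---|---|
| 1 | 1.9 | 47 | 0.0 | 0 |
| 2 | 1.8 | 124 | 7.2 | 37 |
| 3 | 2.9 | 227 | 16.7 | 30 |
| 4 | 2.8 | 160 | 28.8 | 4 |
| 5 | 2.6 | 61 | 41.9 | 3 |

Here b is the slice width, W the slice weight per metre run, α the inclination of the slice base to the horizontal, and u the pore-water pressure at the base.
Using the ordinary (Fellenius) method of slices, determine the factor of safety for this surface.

Ordinary method of slices: FS = Σ[c'·Δl_i + (W_i cosα_i − u_i·Δl_i)·tanφ'] / Σ W_i sinα_i, with Δl_i = b_i / cosα_i.
Slice 1: Δl = 1.9/cos0.0° = 1.900 m; N'_1 = 47·cos0.0° − 0·1.900 = 47.0; c'Δl = 29.45; W sinα = 0.0
Slice 2: Δl = 1.8/cos7.2° = 1.814 m; N'_2 = 124·cos7.2° − 37·1.814 = 55.9; c'Δl = 28.12; W sinα = 15.5
Slice 3: Δl = 2.9/cos16.7° = 3.028 m; N'_3 = 227·cos16.7° − 30·3.028 = 126.6; c'Δl = 46.93; W sinα = 65.2
Slice 4: Δl = 2.8/cos28.8° = 3.195 m; N'_4 = 160·cos28.8° − 4·3.195 = 127.4; c'Δl = 49.53; W sinα = 77.1
Slice 5: Δl = 2.6/cos41.9° = 3.493 m; N'_5 = 61·cos41.9° − 3·3.493 = 34.9; c'Δl = 54.14; W sinα = 40.7
Σc'Δl = 208.2 kN/m; ΣN' = 391.8 kN/m; ΣW sinα = 198.6 kN/m
Resisting = 208.2 + 391.8·tan29.1° = 208.2 + 218.1 = 426.3 kN/m
FS = 426.3 / 198.6 = 2.146

FS = 2.15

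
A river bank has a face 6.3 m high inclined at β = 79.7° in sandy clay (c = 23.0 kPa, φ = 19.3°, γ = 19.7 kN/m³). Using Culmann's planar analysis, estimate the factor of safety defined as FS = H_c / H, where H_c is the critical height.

H_c = (4c/γ) · sinβ cosφ / [1 − cos(β − φ)]
    = (4·23.0/19.7) · sin79.7°·cos19.3° / [1 − cos60.4°]
    = 4.670 · 0.9286 / 0.5061 = 8.57 m
FS = H_c / H = 8.57 / 6.3 = 1.360

FS = 1.36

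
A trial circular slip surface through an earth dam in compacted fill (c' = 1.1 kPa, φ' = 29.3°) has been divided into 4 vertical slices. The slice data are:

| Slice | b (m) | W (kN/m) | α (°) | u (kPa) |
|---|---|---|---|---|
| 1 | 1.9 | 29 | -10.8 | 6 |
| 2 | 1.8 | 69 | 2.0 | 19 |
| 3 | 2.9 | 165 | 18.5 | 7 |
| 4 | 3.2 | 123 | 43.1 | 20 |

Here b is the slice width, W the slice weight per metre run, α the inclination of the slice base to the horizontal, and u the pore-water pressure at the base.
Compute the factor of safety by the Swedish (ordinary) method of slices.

Ordinary method of slices: FS = Σ[c'·Δl_i + (W_i cosα_i − u_i·Δl_i)·tanφ'] / Σ W_i sinα_i, with Δl_i = b_i / cosα_i.
Slice 1: Δl = 1.9/cos(-10.8°) = 1.934 m; N'_1 = 29·cos(-10.8°) − 6·1.934 = 16.9; c'Δl = 2.13; W sinα = -5.4
Slice 2: Δl = 1.8/cos2.0° = 1.801 m; N'_2 = 69·cos2.0° − 19·1.801 = 34.7; c'Δl = 1.98; W sinα = 2.4
Slice 3: Δl = 2.9/cos18.5° = 3.058 m; N'_3 = 165·cos18.5° − 7·3.058 = 135.1; c'Δl = 3.36; W sinα = 52.4
Slice 4: Δl = 3.2/cos43.1° = 4.383 m; N'_4 = 123·cos43.1° − 20·4.383 = 2.2; c'Δl = 4.82; W sinα = 84.0
Σc'Δl = 12.3 kN/m; ΣN' = 188.8 kN/m; ΣW sinα = 133.4 kN/m
Resisting = 12.3 + 188.8·tan29.3° = 12.3 + 106.0 = 118.3 kN/m
FS = 118.3 / 133.4 = 0.887

FS = 0.89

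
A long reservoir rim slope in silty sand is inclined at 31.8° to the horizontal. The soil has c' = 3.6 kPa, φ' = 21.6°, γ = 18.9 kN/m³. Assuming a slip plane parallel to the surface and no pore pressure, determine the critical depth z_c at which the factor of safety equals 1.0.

Setting FS = 1.00 in FS = [c' + γz cos²β tanφ'] / [γz sinβ cosβ] and solving for z:
z = c' / [γ cosβ (FS·sinβ − cosβ·tanφ')]
  = 3.6 / [18.9·cos31.8°·(1.00·sin31.8° − cos31.8°·tan21.6°)]
  = 3.6 / [18.9·0.8499·(1.00·0.5270 − 0.8499·0.3959)]
  = 3.6 / 3.0593 = 1.177 m

z_c = 1.18 m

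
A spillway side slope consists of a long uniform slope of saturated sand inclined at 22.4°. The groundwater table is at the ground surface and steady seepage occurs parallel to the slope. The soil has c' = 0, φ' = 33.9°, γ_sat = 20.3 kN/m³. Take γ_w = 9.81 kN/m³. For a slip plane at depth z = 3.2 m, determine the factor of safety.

FS = 0.84

With seepage parallel to the slope and the water table at the surface, the effective normal stress on the slip plane uses the buoyant unit weight γ' = γ_sat − γ_w while the driving shear stress uses γ_sat:
FS = [c' + γ' z cos²β tanφ'] / [γ_sat z sinβ cosβ]
(For c' = 0 this reduces to FS = (γ'/γ_sat)·tanφ'/tanβ.)
γ' = 20.3 − 9.81 = 10.49 kN/m³
Numerator = 0.0 + 10.49·3.2·cos²22.4°·tan33.9° = 0.0 + 10.49·3.2·0.8548·0.6720 = 19.281 kPa
Denominator = 20.3·3.2·sin22.4°·cos22.4° = 20.3·3.2·0.3811·0.9245 = 22.887 kPa
FS = 19.281 / 22.887 = 0.842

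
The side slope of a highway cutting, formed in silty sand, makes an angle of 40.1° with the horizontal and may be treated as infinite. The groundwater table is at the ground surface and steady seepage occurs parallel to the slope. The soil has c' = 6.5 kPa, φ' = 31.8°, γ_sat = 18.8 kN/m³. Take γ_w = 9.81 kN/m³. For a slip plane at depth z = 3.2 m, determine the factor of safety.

FS = 0.57

With seepage parallel to the slope and the water table at the surface, the effective normal stress on the slip plane uses the buoyant unit weight γ' = γ_sat − γ_w while the driving shear stress uses γ_sat:
FS = [c' + γ' z cos²β tanφ'] / [γ_sat z sinβ cosβ]
γ' = 18.8 − 9.81 = 8.99 kN/m³
Numerator = 6.5 + 8.99·3.2·cos²40.1°·tan31.8° = 6.5 + 8.99·3.2·0.5851·0.6200 = 16.936 kPa
Denominator = 18.8·3.2·sin40.1°·cos40.1° = 18.8·3.2·0.6441·0.7649 = 29.641 kPa
FS = 16.936 / 29.641 = 0.571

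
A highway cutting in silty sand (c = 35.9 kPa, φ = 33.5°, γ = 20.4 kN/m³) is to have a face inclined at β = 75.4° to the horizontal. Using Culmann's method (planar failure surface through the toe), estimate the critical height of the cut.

Culmann's analysis gives the critical failure plane at α_cr = (β + φ)/2 = (75.4 + 33.5)/2 = 54.5°, and the critical height
H_c = (4c/γ) · sinβ cosφ / [1 − cos(β − φ)]
    = (4·35.9/20.4) · sin75.4°·cos33.5° / [1 − cos(41.9°)]
    = 7.039 · 0.9677·0.8339 / [1 − 0.7443]
    = 7.039 · 0.8070 / 0.2557
    = 22.22 m

H_c = 22.22 m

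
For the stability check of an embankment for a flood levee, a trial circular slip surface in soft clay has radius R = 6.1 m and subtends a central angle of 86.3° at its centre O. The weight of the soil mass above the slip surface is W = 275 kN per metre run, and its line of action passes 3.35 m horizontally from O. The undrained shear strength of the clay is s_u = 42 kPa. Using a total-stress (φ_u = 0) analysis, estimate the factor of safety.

Taking moments about the centre O, the resisting moment is provided by the undrained shear strength acting along the arc:
Arc length L_a = R·θ = 6.1·(86.3°·π/180) = 6.1·1.5062 = 9.19 m
M_R = s_u·L_a·R = 42·9.19·6.1 = 2353.9 kN·m/m
M_D = W·d = 275·3.35 = 921.2 kN·m/m
FS = M_R / M_D = 2353.9 / 921.2 = 2.555

FS = 2.56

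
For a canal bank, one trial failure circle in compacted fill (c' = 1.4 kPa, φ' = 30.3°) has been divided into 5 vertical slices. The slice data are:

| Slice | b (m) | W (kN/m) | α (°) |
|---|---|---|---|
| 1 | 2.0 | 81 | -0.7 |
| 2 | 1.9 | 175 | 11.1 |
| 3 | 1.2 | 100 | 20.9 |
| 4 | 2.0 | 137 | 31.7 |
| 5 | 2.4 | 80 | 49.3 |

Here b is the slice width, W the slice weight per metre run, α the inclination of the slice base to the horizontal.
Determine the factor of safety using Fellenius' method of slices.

FS = 1.58

Ordinary method of slices: FS = Σ[c'·Δl_i + (W_i cosα_i)·tanφ'] / Σ W_i sinα_i, with Δl_i = b_i / cosα_i.
Slice 1: Δl = 2.0/cos(-0.7°) = 2.000 m; N'_1 = 81·cos(-0.7°) = 81.0; c'Δl = 2.80; W sinα = -1.0
Slice 2: Δl = 1.9/cos11.1° = 1.936 m; N'_2 = 175·cos11.1° = 171.7; c'Δl = 2.71; W sinα = 33.7
Slice 3: Δl = 1.2/cos20.9° = 1.285 m; N'_3 = 100·cos20.9° = 93.4; c'Δl = 1.80; W sinα = 35.7
Slice 4: Δl = 2.0/cos31.7° = 2.351 m; N'_4 = 137·cos31.7° = 116.6; c'Δl = 3.29; W sinα = 72.0
Slice 5: Δl = 2.4/cos49.3° = 3.680 m; N'_5 = 80·cos49.3° = 52.2; c'Δl = 5.15; W sinα = 60.7
Σc'Δl = 15.8 kN/m; ΣN' = 514.9 kN/m; ΣW sinα = 201.0 kN/m
Resisting = 15.8 + 514.9·tan30.3° = 15.8 + 300.9 = 316.6 kN/m
FS = 316.6 / 201.0 = 1.575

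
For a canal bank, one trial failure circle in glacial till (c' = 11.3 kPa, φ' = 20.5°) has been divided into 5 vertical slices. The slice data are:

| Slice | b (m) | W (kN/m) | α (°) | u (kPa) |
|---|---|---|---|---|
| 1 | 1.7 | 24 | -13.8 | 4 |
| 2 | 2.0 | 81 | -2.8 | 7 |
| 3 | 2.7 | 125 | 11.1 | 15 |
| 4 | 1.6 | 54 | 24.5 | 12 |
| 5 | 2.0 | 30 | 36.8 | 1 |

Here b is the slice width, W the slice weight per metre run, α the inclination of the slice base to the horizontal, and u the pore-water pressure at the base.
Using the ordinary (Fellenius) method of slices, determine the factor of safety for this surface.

FS = 3.68

Ordinary method of slices: FS = Σ[c'·Δl_i + (W_i cosα_i − u_i·Δl_i)·tanφ'] / Σ W_i sinα_i, with Δl_i = b_i / cosα_i.
Slice 1: Δl = 1.7/cos(-13.8°) = 1.751 m; N'_1 = 24·cos(-13.8°) − 4·1.751 = 16.3; c'Δl = 19.78; W sinα = -5.7
Slice 2: Δl = 2.0/cos(-2.8°) = 2.002 m; N'_2 = 81·cos(-2.8°) − 7·2.002 = 66.9; c'Δl = 22.63; W sinα = -4.0
Slice 3: Δl = 2.7/cos11.1° = 2.751 m; N'_3 = 125·cos11.1° − 15·2.751 = 81.4; c'Δl = 31.09; W sinα = 24.1
Slice 4: Δl = 1.6/cos24.5° = 1.758 m; N'_4 = 54·cos24.5° − 12·1.758 = 28.0; c'Δl = 19.87; W sinα = 22.4
Slice 5: Δl = 2.0/cos36.8° = 2.498 m; N'_5 = 30·cos36.8° − 1·2.498 = 21.5; c'Δl = 28.22; W sinα = 18.0
Σc'Δl = 121.6 kN/m; ΣN' = 214.1 kN/m; ΣW sinα = 54.7 kN/m
Resisting = 121.6 + 214.1·tan20.5° = 121.6 + 80.1 = 201.7 kN/m
FS = 201.7 / 54.7 = 3.683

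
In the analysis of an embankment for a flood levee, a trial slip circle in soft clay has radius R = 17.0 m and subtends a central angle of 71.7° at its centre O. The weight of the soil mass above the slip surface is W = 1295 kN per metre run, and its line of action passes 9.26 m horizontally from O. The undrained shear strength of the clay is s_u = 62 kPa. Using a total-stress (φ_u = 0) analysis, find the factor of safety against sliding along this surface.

Taking moments about the centre O, the resisting moment is provided by the undrained shear strength acting along the arc:
Arc length L_a = R·θ = 17.0·(71.7°·π/180) = 17.0·1.2514 = 21.27 m
M_R = s_u·L_a·R = 62·21.27·17.0 = 22422.6 kN·m/m
M_D = W·d = 1295·9.26 = 11991.7 kN·m/m
FS = M_R / M_D = 22422.6 / 11991.7 = 1.870

FS = 1.87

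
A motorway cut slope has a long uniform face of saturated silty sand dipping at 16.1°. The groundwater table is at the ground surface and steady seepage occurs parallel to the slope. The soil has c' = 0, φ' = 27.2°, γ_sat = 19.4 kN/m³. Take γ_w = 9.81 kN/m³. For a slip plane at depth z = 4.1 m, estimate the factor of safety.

With seepage parallel to the slope and the water table at the surface, the effective normal stress on the slip plane uses the buoyant unit weight γ' = γ_sat − γ_w while the driving shear stress uses γ_sat:
FS = [c' + γ' z cos²β tanφ'] / [γ_sat z sinβ cosβ]
(For c' = 0 this reduces to FS = (γ'/γ_sat)·tanφ'/tanβ.)
γ' = 19.4 − 9.81 = 9.59 kN/m³
Numerator = 0.0 + 9.59·4.1·cos²16.1°·tan27.2° = 0.0 + 9.59·4.1·0.9231·0.5139 = 18.653 kPa
Denominator = 19.4·4.1·sin16.1°·cos16.1° = 19.4·4.1·0.2773·0.9608 = 21.192 kPa
FS = 18.653 / 21.192 = 0.880

FS = 0.88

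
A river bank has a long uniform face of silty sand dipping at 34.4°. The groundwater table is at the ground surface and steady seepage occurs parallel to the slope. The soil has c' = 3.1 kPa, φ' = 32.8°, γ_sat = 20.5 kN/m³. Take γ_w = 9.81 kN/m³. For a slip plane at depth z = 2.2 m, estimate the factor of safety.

With seepage parallel to the slope and the water table at the surface, the effective normal stress on the slip plane uses the buoyant unit weight γ' = γ_sat − γ_w while the driving shear stress uses γ_sat:
FS = [c' + γ' z cos²β tanφ'] / [γ_sat z sinβ cosβ]
γ' = 20.5 − 9.81 = 10.69 kN/m³
Numerator = 3.1 + 10.69·2.2·cos²34.4°·tan32.8° = 3.1 + 10.69·2.2·0.6808·0.6445 = 13.419 kPa
Denominator = 20.5·2.2·sin34.4°·cos34.4° = 20.5·2.2·0.5650·0.8251 = 21.024 kPa
FS = 13.419 / 21.024 = 0.638

FS = 0.64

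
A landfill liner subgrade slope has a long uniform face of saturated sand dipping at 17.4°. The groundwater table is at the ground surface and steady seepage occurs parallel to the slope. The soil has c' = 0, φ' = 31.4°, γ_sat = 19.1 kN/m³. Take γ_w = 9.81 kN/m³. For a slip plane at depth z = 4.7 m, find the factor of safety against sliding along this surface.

With seepage parallel to the slope and the water table at the surface, the effective normal stress on the slip plane uses the buoyant unit weight γ' = γ_sat − γ_w while the driving shear stress uses γ_sat:
FS = [c' + γ' z cos²β tanφ'] / [γ_sat z sinβ cosβ]
(For c' = 0 this reduces to FS = (γ'/γ_sat)·tanφ'/tanβ.)
γ' = 19.1 − 9.81 = 9.29 kN/m³
Numerator = 0.0 + 9.29·4.7·cos²17.4°·tan31.4° = 0.0 + 9.29·4.7·0.9106·0.6104 = 24.269 kPa
Denominator = 19.1·4.7·sin17.4°·cos17.4° = 19.1·4.7·0.2990·0.9542 = 25.616 kPa
FS = 24.269 / 25.616 = 0.947

FS = 0.95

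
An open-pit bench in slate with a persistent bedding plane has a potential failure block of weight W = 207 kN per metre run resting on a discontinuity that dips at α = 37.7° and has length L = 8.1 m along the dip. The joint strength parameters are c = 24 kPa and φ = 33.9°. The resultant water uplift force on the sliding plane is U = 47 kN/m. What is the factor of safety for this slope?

Resolving the block weight along and normal to the plane and applying the Mohr–Coulomb strength on the joint:
N' = W cosα − U = 207·cos37.7° − 47 = 116.8 kN/m
Driving force T = W sinα = 207·sin37.7° = 126.6 kN/m
Resisting force R = c·L + N'·tanφ = 24·8.1 + 116.8·tan33.9° = 194.4 + 78.5 = 272.9 kN/m
FS = R / T = 272.9 / 126.6 = 2.156

FS = 2.16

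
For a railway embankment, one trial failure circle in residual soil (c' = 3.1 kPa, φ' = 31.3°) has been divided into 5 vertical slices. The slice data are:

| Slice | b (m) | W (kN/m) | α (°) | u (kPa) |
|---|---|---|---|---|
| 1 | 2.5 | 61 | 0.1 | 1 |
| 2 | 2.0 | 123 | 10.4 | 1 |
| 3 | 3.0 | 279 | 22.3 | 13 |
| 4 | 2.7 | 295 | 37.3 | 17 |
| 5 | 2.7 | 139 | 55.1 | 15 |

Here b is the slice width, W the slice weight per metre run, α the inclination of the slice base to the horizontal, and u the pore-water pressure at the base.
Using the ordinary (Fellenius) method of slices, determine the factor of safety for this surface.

FS = 0.95

Ordinary method of slices: FS = Σ[c'·Δl_i + (W_i cosα_i − u_i·Δl_i)·tanφ'] / Σ W_i sinα_i, with Δl_i = b_i / cosα_i.
Slice 1: Δl = 2.5/cos0.1° = 2.500 m; N'_1 = 61·cos0.1° − 1·2.500 = 58.5; c'Δl = 7.75; W sinα = 0.1
Slice 2: Δl = 2.0/cos10.4° = 2.033 m; N'_2 = 123·cos10.4° − 1·2.033 = 118.9; c'Δl = 6.30; W sinα = 22.2
Slice 3: Δl = 3.0/cos22.3° = 3.243 m; N'_3 = 279·cos22.3° − 13·3.243 = 216.0; c'Δl = 10.05; W sinα = 105.9
Slice 4: Δl = 2.7/cos37.3° = 3.394 m; N'_4 = 295·cos37.3° − 17·3.394 = 177.0; c'Δl = 10.52; W sinα = 178.8
Slice 5: Δl = 2.7/cos55.1° = 4.719 m; N'_5 = 139·cos55.1° − 15·4.719 = 8.7; c'Δl = 14.63; W sinα = 114.0
Σc'Δl = 49.3 kN/m; ΣN' = 579.1 kN/m; ΣW sinα = 420.9 kN/m
Resisting = 49.3 + 579.1·tan31.3° = 49.3 + 352.1 = 401.4 kN/m
FS = 401.4 / 420.9 = 0.954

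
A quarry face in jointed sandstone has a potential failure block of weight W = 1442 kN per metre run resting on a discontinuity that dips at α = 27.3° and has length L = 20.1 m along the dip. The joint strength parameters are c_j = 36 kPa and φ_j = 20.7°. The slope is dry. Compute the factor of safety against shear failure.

FS = 1.83

Resolving the block weight along and normal to the plane and applying the Mohr–Coulomb strength on the joint:
N' = W cosα = 1442·cos27.3° = 1281.4 kN/m
Driving force T = W sinα = 1442·sin27.3° = 661.4 kN/m
Resisting force R = c_j·L + N'·tanφ_j = 36·20.1 + 1281.4·tan20.7° = 723.6 + 484.2 = 1207.8 kN/m
FS = R / T = 1207.8 / 661.4 = 1.826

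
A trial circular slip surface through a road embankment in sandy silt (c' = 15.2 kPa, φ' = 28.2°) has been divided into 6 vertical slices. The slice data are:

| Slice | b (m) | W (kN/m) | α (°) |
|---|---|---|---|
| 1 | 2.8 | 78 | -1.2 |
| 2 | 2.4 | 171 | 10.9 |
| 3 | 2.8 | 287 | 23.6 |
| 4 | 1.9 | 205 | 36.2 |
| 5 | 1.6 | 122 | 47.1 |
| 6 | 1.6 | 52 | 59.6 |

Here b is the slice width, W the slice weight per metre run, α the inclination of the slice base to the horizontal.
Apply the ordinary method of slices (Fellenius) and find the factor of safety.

Ordinary method of slices: FS = Σ[c'·Δl_i + (W_i cosα_i)·tanφ'] / Σ W_i sinα_i, with Δl_i = b_i / cosα_i.
Slice 1: Δl = 2.8/cos(-1.2°) = 2.801 m; N'_1 = 78·cos(-1.2°) = 78.0; c'Δl = 42.57; W sinα = -1.6
Slice 2: Δl = 2.4/cos10.9° = 2.444 m; N'_2 = 171·cos10.9° = 167.9; c'Δl = 37.15; W sinα = 32.3
Slice 3: Δl = 2.8/cos23.6° = 3.056 m; N'_3 = 287·cos23.6° = 263.0; c'Δl = 46.44; W sinα = 114.9
Slice 4: Δl = 1.9/cos36.2° = 2.355 m; N'_4 = 205·cos36.2° = 165.4; c'Δl = 35.79; W sinα = 121.1
Slice 5: Δl = 1.6/cos47.1° = 2.350 m; N'_5 = 122·cos47.1° = 83.0; c'Δl = 35.73; W sinα = 89.4
Slice 6: Δl = 1.6/cos59.6° = 3.162 m; N'_6 = 52·cos59.6° = 26.3; c'Δl = 48.06; W sinα = 44.9
Σc'Δl = 245.7 kN/m; ΣN' = 783.7 kN/m; ΣW sinα = 400.9 kN/m
Resisting = 245.7 + 783.7·tan28.2° = 245.7 + 420.2 = 665.9 kN/m
FS = 665.9 / 400.9 = 1.661

FS = 1.66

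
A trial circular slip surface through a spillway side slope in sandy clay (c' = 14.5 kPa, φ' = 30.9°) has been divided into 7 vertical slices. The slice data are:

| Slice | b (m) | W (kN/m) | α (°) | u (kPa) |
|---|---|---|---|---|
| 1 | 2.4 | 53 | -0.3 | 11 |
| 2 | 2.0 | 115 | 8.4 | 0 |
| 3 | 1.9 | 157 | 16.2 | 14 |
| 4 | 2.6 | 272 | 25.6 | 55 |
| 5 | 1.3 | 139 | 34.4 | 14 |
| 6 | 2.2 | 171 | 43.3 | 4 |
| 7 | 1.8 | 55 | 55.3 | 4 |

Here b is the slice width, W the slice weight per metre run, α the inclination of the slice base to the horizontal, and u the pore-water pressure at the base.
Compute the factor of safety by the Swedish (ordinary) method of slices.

Ordinary method of slices: FS = Σ[c'·Δl_i + (W_i cosα_i − u_i·Δl_i)·tanφ'] / Σ W_i sinα_i, with Δl_i = b_i / cosα_i.
Slice 1: Δl = 2.4/cos(-0.3°) = 2.400 m; N'_1 = 53·cos(-0.3°) − 11·2.400 = 26.6; c'Δl = 34.80; W sinα = -0.3
Slice 2: Δl = 2.0/cos8.4° = 2.022 m; N'_2 = 115·cos8.4° − 0·2.022 = 113.8; c'Δl = 29.31; W sinα = 16.8
Slice 3: Δl = 1.9/cos16.2° = 1.979 m; N'_3 = 157·cos16.2° − 14·1.979 = 123.1; c'Δl = 28.69; W sinα = 43.8
Slice 4: Δl = 2.6/cos25.6° = 2.883 m; N'_4 = 272·cos25.6° − 55·2.883 = 86.7; c'Δl = 41.80; W sinα = 117.5
Slice 5: Δl = 1.3/cos34.4° = 1.576 m; N'_5 = 139·cos34.4° − 14·1.576 = 92.6; c'Δl = 22.85; W sinα = 78.5
Slice 6: Δl = 2.2/cos43.3° = 3.023 m; N'_6 = 171·cos43.3° − 4·3.023 = 112.4; c'Δl = 43.83; W sinα = 117.3
Slice 7: Δl = 1.8/cos55.3° = 3.162 m; N'_7 = 55·cos55.3° − 4·3.162 = 18.7; c'Δl = 45.85; W sinα = 45.2
Σc'Δl = 247.1 kN/m; ΣN' = 573.8 kN/m; ΣW sinα = 418.9 kN/m
Resisting = 247.1 + 573.8·tan30.9° = 247.1 + 343.4 = 590.6 kN/m
FS = 590.6 / 418.9 = 1.410

FS = 1.41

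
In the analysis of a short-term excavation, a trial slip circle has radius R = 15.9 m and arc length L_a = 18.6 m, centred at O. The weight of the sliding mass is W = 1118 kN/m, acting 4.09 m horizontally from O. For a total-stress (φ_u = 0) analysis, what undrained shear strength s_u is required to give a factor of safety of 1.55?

FS = s_u·L_a·R / (W·d), so s_u = FS·W·d / (L_a·R).
s_u = 1.55·1118·4.09 / (18.60·15.9) = 7087.6 / 295.74 = 23.97 kPa

s_u = 24.0 kPa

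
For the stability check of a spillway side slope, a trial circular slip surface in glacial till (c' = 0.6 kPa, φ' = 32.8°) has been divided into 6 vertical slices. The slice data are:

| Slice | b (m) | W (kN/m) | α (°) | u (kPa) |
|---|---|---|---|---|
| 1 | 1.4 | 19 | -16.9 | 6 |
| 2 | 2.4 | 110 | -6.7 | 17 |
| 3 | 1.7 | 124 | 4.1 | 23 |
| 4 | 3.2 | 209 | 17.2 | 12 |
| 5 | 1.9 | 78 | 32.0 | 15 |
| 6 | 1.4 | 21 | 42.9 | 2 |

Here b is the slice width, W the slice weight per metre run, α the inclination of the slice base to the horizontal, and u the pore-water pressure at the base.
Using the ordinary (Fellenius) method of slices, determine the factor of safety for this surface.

FS = 2.26

Ordinary method of slices: FS = Σ[c'·Δl_i + (W_i cosα_i − u_i·Δl_i)·tanφ'] / Σ W_i sinα_i, with Δl_i = b_i / cosα_i.
Slice 1: Δl = 1.4/cos(-16.9°) = 1.463 m; N'_1 = 19·cos(-16.9°) − 6·1.463 = 9.4; c'Δl = 0.88; W sinα = -5.5
Slice 2: Δl = 2.4/cos(-6.7°) = 2.417 m; N'_2 = 110·cos(-6.7°) − 17·2.417 = 68.2; c'Δl = 1.45; W sinα = -12.8
Slice 3: Δl = 1.7/cos4.1° = 1.704 m; N'_3 = 124·cos4.1° − 23·1.704 = 84.5; c'Δl = 1.02; W sinα = 8.9
Slice 4: Δl = 3.2/cos17.2° = 3.350 m; N'_4 = 209·cos17.2° − 12·3.350 = 159.5; c'Δl = 2.01; W sinα = 61.8
Slice 5: Δl = 1.9/cos32.0° = 2.240 m; N'_5 = 78·cos32.0° − 15·2.240 = 32.5; c'Δl = 1.34; W sinα = 41.3
Slice 6: Δl = 1.4/cos42.9° = 1.911 m; N'_6 = 21·cos42.9° − 2·1.911 = 11.6; c'Δl = 1.15; W sinα = 14.3
Σc'Δl = 7.9 kN/m; ΣN' = 365.6 kN/m; ΣW sinα = 107.9 kN/m
Resisting = 7.9 + 365.6·tan32.8° = 7.9 + 235.6 = 243.5 kN/m
FS = 243.5 / 107.9 = 2.256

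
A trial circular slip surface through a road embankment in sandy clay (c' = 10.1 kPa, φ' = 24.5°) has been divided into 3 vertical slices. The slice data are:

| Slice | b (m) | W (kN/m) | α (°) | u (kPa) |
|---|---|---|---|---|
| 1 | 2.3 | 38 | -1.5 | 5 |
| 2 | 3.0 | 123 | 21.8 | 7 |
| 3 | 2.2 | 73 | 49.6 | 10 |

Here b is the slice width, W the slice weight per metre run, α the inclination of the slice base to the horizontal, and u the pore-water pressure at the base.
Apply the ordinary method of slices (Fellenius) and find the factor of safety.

FS = 1.50

Ordinary method of slices: FS = Σ[c'·Δl_i + (W_i cosα_i − u_i·Δl_i)·tanφ'] / Σ W_i sinα_i, with Δl_i = b_i / cosα_i.
Slice 1: Δl = 2.3/cos(-1.5°) = 2.301 m; N'_1 = 38·cos(-1.5°) − 5·2.301 = 26.5; c'Δl = 23.24; W sinα = -1.0
Slice 2: Δl = 3.0/cos21.8° = 3.231 m; N'_2 = 123·cos21.8° − 7·3.231 = 91.6; c'Δl = 32.63; W sinα = 45.7
Slice 3: Δl = 2.2/cos49.6° = 3.394 m; N'_3 = 73·cos49.6° − 10·3.394 = 13.4; c'Δl = 34.28; W sinα = 55.6
Σc'Δl = 90.2 kN/m; ΣN' = 131.4 kN/m; ΣW sinα = 100.3 kN/m
Resisting = 90.2 + 131.4·tan24.5° = 90.2 + 59.9 = 150.1 kN/m
FS = 150.1 / 100.3 = 1.496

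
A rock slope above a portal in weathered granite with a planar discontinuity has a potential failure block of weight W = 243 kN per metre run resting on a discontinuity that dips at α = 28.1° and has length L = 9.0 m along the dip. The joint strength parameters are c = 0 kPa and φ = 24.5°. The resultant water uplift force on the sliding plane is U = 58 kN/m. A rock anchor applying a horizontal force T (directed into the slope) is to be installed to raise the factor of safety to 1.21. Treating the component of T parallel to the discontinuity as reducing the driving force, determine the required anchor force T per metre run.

Resolving forces along and normal to the sliding plane, with the horizontal anchor force T adding T·sinα to the effective normal force and T·cosα acting up the plane against the driving force:
FS = [cL + (W cosα − U + T sinα) tanφ] / [W sinα − T cosα]
Without the anchor: N' = 156.4 kN/m, driving T_d = 114.5 kN/m, resisting R = 0·9.0 + 156.4·tan24.5° = 71.3 kN/m, FS = 0.62.
Setting FS = 1.21 and solving for T:
1.21·(114.5 − T cos28.1°) = 71.3 + T sin28.1°·tan24.5°
T·(sin28.1°·tan24.5° + 1.21·cos28.1°) = 1.21·114.5 − 71.3
T·(0.4710·0.4557 + 1.21·0.8821) = 138.5 − 71.3 = 67.2
T·1.2820 = 67.2
T = 52.4 kN/m

T = 52 kN/m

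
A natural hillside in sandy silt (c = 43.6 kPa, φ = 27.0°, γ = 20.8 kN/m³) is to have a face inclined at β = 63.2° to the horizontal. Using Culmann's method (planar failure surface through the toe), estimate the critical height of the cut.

Culmann's analysis gives the critical failure plane at α_cr = (β + φ)/2 = (63.2 + 27.0)/2 = 45.1°, and the critical height
H_c = (4c/γ) · sinβ cosφ / [1 − cos(β − φ)]
    = (4·43.6/20.8) · sin63.2°·cos27.0° / [1 − cos(36.2°)]
    = 8.385 · 0.8926·0.8910 / [1 − 0.8070]
    = 8.385 · 0.7953 / 0.1930
    = 34.54 m

H_c = 34.54 m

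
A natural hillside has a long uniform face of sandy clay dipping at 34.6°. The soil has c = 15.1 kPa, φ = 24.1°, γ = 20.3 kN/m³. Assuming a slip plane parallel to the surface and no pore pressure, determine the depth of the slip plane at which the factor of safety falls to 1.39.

z = 2.15 m

Setting FS = 1.39 in FS = [c + γz cos²β tanφ] / [γz sinβ cosβ] and solving for z:
z = c / [γ cosβ (FS·sinβ − cosβ·tanφ)]
  = 15.1 / [20.3·cos34.6°·(1.39·sin34.6° − cos34.6°·tan24.1°)]
  = 15.1 / [20.3·0.8231·(1.39·0.5678 − 0.8231·0.4473)]
  = 15.1 / 7.0364 = 2.146 m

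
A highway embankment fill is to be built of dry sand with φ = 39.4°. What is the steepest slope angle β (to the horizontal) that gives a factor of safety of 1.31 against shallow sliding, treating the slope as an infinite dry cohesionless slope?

β = 32.1°

For an infinite dry cohesionless slope FS = tanφ/tanβ, so tanβ = tanφ / FS.
tanβ = tan39.4° / 1.31 = 0.8214 / 1.31 = 0.6270
β = arctan(0.6270) = 32.09°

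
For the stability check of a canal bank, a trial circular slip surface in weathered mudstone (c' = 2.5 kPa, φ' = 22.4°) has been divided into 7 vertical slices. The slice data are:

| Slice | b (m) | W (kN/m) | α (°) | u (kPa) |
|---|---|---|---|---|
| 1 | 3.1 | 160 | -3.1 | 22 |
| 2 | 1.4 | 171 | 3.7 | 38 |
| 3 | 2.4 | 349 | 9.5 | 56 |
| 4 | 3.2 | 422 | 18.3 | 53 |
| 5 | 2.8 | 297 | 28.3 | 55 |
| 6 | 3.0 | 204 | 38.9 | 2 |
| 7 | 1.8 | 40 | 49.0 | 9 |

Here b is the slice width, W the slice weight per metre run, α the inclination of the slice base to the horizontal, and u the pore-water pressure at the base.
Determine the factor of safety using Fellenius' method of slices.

Ordinary method of slices: FS = Σ[c'·Δl_i + (W_i cosα_i − u_i·Δl_i)·tanφ'] / Σ W_i sinα_i, with Δl_i = b_i / cosα_i.
Slice 1: Δl = 3.1/cos(-3.1°) = 3.105 m; N'_1 = 160·cos(-3.1°) − 22·3.105 = 91.5; c'Δl = 7.76; W sinα = -8.7
Slice 2: Δl = 1.4/cos3.7° = 1.403 m; N'_2 = 171·cos3.7° − 38·1.403 = 117.3; c'Δl = 3.51; W sinα = 11.0
Slice 3: Δl = 2.4/cos9.5° = 2.433 m; N'_3 = 349·cos9.5° − 56·2.433 = 207.9; c'Δl = 6.08; W sinα = 57.6
Slice 4: Δl = 3.2/cos18.3° = 3.370 m; N'_4 = 422·cos18.3° − 53·3.370 = 222.0; c'Δl = 8.43; W sinα = 132.5
Slice 5: Δl = 2.8/cos28.3° = 3.180 m; N'_5 = 297·cos28.3° − 55·3.180 = 86.6; c'Δl = 7.95; W sinα = 140.8
Slice 6: Δl = 3.0/cos38.9° = 3.855 m; N'_6 = 204·cos38.9° − 2·3.855 = 151.1; c'Δl = 9.64; W sinα = 128.1
Slice 7: Δl = 1.8/cos49.0° = 2.744 m; N'_7 = 40·cos49.0° − 9·2.744 = 1.5; c'Δl = 6.86; W sinα = 30.2
Σc'Δl = 50.2 kN/m; ΣN' = 878.0 kN/m; ΣW sinα = 491.6 kN/m
Resisting = 50.2 + 878.0·tan22.4° = 50.2 + 361.9 = 412.1 kN/m
FS = 412.1 / 491.6 = 0.838

FS = 0.84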